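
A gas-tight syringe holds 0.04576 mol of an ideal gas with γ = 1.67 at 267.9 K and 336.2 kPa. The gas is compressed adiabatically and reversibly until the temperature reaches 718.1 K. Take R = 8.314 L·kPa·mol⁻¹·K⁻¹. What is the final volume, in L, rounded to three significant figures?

V₂ ≈ 0.0696 L

From PV = nRT: V₁ = nRT₁/P₁ = 0.3032 L.
Reversible adiabatic, γ = 1.67: P₂ = P₁·(T₂/T₁)^(γ/(γ−1)) = 3926 kPa; V₂ = V₁·(T₁/T₂)^(1/(γ−1)) = 0.06959 L.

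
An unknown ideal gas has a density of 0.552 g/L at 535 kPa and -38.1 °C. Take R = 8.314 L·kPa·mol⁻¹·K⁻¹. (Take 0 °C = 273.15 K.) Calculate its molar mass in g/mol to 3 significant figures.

ρ = PM/(RT) ⇒ M = ρRT/P = (0.552 × 8.314 × 235.0) / 535

M ≈ 2.02 g/mol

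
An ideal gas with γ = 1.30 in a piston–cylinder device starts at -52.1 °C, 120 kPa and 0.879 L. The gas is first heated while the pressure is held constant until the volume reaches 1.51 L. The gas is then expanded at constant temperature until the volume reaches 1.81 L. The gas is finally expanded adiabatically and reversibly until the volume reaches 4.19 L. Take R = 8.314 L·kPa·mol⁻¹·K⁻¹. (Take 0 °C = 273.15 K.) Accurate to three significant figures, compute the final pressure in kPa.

P₄ ≈ 33.6 kPa

Convert: T₁ = 221.0 K.
Isobaric, so V/T is constant: P₂ = P₁; T₂ = T₁·(V₂/V₁) = 379.7 K.
T constant ⇒ Boyle's law P V = const: T₃ = T₂; P₃ = P₂·(V₂/V₃) = 100.1 kPa.
Adiabatic (γ = 1.30), T V^(γ−1) and P V^γ constant: T₄ = T₃·(V₃/V₄)^(γ−1) = 295.2 K; P₄ = P₃·(V₃/V₄)^γ = 33.62 kPa.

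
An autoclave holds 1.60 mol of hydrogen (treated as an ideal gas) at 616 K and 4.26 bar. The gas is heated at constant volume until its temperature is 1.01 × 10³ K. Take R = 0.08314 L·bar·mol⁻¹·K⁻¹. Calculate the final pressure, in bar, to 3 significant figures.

P₂ ≈ 6.98 bar

From PV = nRT: V₁ = nRT₁/P₁ = 19.24 L.
Isochoric, so P/T is constant: V₂ = V₁; P₂ = P₁·(T₂/T₁) = 6.985 bar.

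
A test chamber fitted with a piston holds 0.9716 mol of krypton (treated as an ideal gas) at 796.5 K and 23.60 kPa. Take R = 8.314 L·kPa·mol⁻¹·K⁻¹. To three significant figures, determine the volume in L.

PV = nRT ⇒ V = nRT/P = (0.9716 × 8.314 × 796.5) / 23.60

V ≈ 273 L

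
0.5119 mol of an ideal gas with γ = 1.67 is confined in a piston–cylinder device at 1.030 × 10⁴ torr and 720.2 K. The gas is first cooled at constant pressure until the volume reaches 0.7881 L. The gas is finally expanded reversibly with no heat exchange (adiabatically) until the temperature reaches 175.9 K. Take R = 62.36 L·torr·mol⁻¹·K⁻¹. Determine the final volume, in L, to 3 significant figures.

V₃ ≈ 1.37 L

From PV = nRT: V₁ = nRT₁/P₁ = 2.232 L.
Isobaric, so V/T is constant: P₂ = P₁; T₂ = T₁·(V₂/V₁) = 254.3 K.
Reversible adiabatic, γ = 1.67: P₃ = P₂·(T₃/T₂)^(γ/(γ−1)) = 4110 torr; V₃ = V₂·(T₂/T₃)^(1/(γ−1)) = 1.366 L.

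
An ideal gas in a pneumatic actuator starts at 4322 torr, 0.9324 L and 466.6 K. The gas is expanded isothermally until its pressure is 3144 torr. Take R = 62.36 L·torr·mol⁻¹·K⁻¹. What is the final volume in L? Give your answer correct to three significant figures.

V₂ ≈ 1.28 L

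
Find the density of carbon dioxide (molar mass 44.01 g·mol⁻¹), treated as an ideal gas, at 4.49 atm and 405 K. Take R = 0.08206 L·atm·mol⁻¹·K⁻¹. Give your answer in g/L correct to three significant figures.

ρ = PM/(RT) = (4.49 × 44.01) / (0.08206 × 405.0)

ρ ≈ 5.95 g/L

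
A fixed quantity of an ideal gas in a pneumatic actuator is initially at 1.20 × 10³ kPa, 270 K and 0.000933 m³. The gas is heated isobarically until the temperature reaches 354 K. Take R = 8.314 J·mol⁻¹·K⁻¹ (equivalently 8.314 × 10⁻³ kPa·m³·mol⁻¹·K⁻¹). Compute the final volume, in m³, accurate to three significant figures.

P constant ⇒ V ∝ T: P₂ = P₁; V₂ = V₁·(T₂/T₁) = 0.001223 m³.

V₂ ≈ 0.00122 m³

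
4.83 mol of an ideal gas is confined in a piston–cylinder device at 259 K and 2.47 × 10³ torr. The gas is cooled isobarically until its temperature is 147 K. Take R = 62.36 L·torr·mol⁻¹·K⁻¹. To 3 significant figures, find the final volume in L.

From PV = nRT: V₁ = nRT₁/P₁ = 31.58 L.
P constant ⇒ V ∝ T: P₂ = P₁; V₂ = V₁·(T₂/T₁) = 17.93 L.

V₂ ≈ 17.9 L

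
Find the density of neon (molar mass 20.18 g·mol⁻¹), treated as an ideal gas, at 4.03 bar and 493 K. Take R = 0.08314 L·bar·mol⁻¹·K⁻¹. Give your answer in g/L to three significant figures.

ρ = PM/(RT) = (4.03 × 20.18) / (0.08314 × 493.0)

ρ ≈ 1.98 g/L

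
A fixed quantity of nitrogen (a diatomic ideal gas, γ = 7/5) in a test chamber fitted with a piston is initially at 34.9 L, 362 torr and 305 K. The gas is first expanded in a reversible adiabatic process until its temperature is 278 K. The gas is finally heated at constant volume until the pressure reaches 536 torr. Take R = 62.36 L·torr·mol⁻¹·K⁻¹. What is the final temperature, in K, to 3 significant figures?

T₃ ≈ 569 K

Reversible adiabatic, γ = 7/5: P₂ = P₁·(T₂/T₁)^(γ/(γ−1)) = 261.7 torr; V₂ = V₁·(T₁/T₂)^(1/(γ−1)) = 44.00 L.
V constant ⇒ P ∝ T: V₃ = V₂; T₃ = T₂·(P₃/P₂) = 569.4 K.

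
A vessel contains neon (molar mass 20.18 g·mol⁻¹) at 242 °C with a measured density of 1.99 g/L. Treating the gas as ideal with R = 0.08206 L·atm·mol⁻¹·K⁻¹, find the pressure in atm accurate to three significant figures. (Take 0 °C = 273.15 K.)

ρ = PM/(RT) ⇒ P = ρRT/M = (1.99 × 0.08206 × 515.1) / 20.18

P ≈ 4.17 atm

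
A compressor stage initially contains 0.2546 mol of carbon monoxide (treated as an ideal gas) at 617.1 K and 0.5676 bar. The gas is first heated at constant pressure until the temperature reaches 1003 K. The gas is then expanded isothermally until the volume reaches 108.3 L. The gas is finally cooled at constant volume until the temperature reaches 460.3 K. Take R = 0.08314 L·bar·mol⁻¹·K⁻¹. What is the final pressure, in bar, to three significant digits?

From PV = nRT: V₁ = nRT₁/P₁ = 23.01 L.
P constant ⇒ V ∝ T: P₂ = P₁; V₂ = V₁·(T₂/T₁) = 37.40 L.
Isothermal, so P V is constant: T₃ = T₂; P₃ = P₂·(V₂/V₃) = 0.1960 bar.
V constant ⇒ P ∝ T: V₄ = V₃; P₄ = P₃·(T₄/T₃) = 0.08997 bar.

P₄ ≈ 0.0900 bar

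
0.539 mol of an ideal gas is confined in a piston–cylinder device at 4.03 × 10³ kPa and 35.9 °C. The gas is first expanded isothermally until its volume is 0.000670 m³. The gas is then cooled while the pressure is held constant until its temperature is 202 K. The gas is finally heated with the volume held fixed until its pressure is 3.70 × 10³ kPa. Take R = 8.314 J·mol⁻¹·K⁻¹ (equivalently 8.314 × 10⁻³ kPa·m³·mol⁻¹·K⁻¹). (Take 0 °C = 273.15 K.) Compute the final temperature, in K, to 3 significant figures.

Convert: T₁ = 309.0 K.
From PV = nRT: V₁ = nRT₁/P₁ = 0.0003437 m³.
Isothermal, so P V is constant: T₂ = T₁; P₂ = P₁·(V₁/V₂) = 2067 kPa.
P constant ⇒ V ∝ T: P₃ = P₂; V₃ = V₂·(T₃/T₂) = 0.0004379 m³.
V constant ⇒ P ∝ T: V₄ = V₃; T₄ = T₃·(P₄/P₃) = 361.6 K.

T₄ ≈ 362 K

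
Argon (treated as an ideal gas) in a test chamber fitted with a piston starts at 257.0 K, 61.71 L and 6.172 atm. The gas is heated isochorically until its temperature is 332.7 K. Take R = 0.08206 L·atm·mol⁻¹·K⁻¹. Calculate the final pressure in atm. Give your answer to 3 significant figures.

P₂ ≈ 7.99 atm

V constant ⇒ P ∝ T: V₂ = V₁; P₂ = P₁·(T₂/T₁) = 7.990 atm.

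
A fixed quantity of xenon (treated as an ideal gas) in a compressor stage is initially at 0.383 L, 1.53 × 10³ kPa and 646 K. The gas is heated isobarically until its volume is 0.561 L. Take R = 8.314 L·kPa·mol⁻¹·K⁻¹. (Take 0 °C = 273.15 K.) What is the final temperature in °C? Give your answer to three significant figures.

T₂ ≈ 673 °C

Isobaric, so V/T is constant: P₂ = P₁; T₂ = T₁·(V₂/V₁) = 946.2 K.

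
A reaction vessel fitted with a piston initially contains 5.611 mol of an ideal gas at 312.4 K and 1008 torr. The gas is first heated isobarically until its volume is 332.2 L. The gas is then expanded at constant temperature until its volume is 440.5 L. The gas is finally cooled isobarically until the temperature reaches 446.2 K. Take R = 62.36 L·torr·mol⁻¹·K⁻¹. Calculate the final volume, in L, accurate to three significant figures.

From PV = nRT: V₁ = nRT₁/P₁ = 108.4 L.
P constant ⇒ V ∝ T: P₂ = P₁; T₂ = T₁·(V₂/V₁) = 957.0 K.
Isothermal, so P V is constant: T₃ = T₂; P₃ = P₂·(V₂/V₃) = 760.2 torr.
Isobaric, so V/T is constant: P₄ = P₃; V₄ = V₃·(T₄/T₃) = 205.4 L.

V₄ ≈ 205 L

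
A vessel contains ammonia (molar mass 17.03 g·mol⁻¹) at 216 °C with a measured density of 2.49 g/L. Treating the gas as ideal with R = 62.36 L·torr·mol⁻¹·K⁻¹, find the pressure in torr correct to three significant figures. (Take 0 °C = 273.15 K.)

P ≈ 4.46e+03 torr

ρ = PM/(RT) ⇒ P = ρRT/M = (2.49 × 62.36 × 489.1) / 17.03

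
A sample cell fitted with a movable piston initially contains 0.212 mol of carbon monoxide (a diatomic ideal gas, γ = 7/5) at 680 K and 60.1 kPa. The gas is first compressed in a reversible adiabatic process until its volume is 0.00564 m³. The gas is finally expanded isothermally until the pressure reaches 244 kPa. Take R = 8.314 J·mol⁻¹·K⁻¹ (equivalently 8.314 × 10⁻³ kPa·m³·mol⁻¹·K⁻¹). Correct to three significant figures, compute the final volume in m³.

From PV = nRT: V₁ = nRT₁/P₁ = 0.01994 m³.
Adiabatic (γ = 7/5), T V^(γ−1) and P V^γ constant: T₂ = T₁·(V₁/V₂)^(γ−1) = 1127 K; P₂ = P₁·(V₁/V₂)^γ = 352.2 kPa.
T constant ⇒ Boyle's law P V = const: T₃ = T₂; V₃ = V₂·(P₂/P₃) = 0.008141 m³.

V₃ ≈ 0.00814 m³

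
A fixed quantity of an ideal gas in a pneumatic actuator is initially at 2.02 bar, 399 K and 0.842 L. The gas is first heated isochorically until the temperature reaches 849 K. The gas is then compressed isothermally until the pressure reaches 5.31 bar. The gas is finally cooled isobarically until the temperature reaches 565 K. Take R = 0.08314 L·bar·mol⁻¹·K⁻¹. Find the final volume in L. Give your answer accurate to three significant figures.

V constant ⇒ P ∝ T: V₂ = V₁; P₂ = P₁·(T₂/T₁) = 4.298 bar.
Isothermal, so P V is constant: T₃ = T₂; V₃ = V₂·(P₂/P₃) = 0.6816 L.
Isobaric, so V/T is constant: P₄ = P₃; V₄ = V₃·(T₄/T₃) = 0.4536 L.

V₄ ≈ 0.454 L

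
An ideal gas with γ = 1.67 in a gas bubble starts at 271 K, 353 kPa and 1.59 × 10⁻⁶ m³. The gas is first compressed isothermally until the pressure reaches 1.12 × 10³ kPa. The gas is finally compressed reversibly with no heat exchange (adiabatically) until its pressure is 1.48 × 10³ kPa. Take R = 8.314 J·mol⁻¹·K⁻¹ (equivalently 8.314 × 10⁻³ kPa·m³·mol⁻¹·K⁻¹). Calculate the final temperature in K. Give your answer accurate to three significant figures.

T₃ ≈ 303 K

T constant ⇒ Boyle's law P V = const: T₂ = T₁; V₂ = V₁·(P₁/P₂) = 5.011e-07 m³.
Reversible adiabatic, γ = 1.67: T₃ = T₂·(P₃/P₂)^((γ−1)/γ) = 303.1 K; V₃ = V₂·(P₂/P₃)^(1/γ) = 4.241e-07 m³.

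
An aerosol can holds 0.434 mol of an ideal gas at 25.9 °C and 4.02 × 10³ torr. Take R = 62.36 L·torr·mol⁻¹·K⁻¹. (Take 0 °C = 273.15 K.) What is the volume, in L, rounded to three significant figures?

V ≈ 2.01 L

Convert: T = 299.05 K.
PV = nRT ⇒ V = nRT/P = (0.434 × 62.36 × 299.05) / 4.02e+03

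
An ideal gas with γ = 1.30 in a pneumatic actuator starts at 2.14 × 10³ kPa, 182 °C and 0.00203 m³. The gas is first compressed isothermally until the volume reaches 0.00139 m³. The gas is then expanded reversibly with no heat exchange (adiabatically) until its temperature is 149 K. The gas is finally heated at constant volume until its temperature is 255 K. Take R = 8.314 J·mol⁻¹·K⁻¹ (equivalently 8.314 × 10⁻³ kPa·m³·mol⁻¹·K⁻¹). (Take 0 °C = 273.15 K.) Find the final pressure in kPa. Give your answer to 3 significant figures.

P₄ ≈ 42.3 kPa

Convert: T₁ = 455.1 K.
Isothermal, so P V is constant: T₂ = T₁; P₂ = P₁·(V₁/V₂) = 3125 kPa.
Adiabatic (γ = 1.30), T V^(γ−1) and P V^γ constant: P₃ = P₂·(T₃/T₂)^(γ/(γ−1)) = 24.74 kPa; V₃ = V₂·(T₂/T₃)^(1/(γ−1)) = 0.05749 m³.
V constant ⇒ P ∝ T: V₄ = V₃; P₄ = P₃·(T₄/T₃) = 42.34 kPa.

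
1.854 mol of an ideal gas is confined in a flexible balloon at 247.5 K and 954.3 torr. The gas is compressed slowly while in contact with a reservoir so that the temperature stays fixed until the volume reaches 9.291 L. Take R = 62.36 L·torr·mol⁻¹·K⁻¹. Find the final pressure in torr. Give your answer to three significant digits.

From PV = nRT: V₁ = nRT₁/P₁ = 29.99 L.
T constant ⇒ Boyle's law P V = const: T₂ = T₁; P₂ = P₁·(V₁/V₂) = 3080 torr.

P₂ ≈ 3.08e+03 torr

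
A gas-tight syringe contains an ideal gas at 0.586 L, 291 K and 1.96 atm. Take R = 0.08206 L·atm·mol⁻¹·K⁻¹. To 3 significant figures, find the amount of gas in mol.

PV = nRT ⇒ n = PV/(RT) = (1.96 × 0.586) / (0.08206 × 291)

n ≈ 0.0481 mol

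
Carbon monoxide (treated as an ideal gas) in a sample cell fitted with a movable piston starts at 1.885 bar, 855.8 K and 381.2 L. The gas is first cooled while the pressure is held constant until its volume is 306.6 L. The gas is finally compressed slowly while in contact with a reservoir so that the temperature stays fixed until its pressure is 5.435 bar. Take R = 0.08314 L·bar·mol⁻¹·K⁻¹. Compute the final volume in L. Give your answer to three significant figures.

V₃ ≈ 106 L

Isobaric, so V/T is constant: P₂ = P₁; T₂ = T₁·(V₂/V₁) = 688.3 K.
Isothermal, so P V is constant: T₃ = T₂; V₃ = V₂·(P₂/P₃) = 106.3 L.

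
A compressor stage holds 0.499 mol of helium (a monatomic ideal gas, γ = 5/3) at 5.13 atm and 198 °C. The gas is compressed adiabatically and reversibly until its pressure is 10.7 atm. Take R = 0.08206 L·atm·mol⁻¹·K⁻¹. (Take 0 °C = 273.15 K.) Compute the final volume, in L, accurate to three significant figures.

V₂ ≈ 2.42 L

Convert: T₁ = 471.1 K.
From PV = nRT: V₁ = nRT₁/P₁ = 3.761 L.
Reversible adiabatic, γ = 5/3: T₂ = T₁·(P₂/P₁)^((γ−1)/γ) = 632.2 K; V₂ = V₁·(P₁/P₂)^(1/γ) = 2.419 L.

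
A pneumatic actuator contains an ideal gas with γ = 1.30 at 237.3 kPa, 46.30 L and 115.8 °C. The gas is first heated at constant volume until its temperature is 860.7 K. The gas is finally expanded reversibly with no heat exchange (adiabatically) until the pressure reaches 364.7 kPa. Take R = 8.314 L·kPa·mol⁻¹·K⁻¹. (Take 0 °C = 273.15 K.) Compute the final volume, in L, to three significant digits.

Convert: T₁ = 388.9 K.
Isochoric, so P/T is constant: V₂ = V₁; P₂ = P₁·(T₂/T₁) = 525.1 kPa.
Adiabatic (γ = 1.30), T V^(γ−1) and P V^γ constant: T₃ = T₂·(P₃/P₂)^((γ−1)/γ) = 791.3 K; V₃ = V₂·(P₂/P₃)^(1/γ) = 61.29 L.

V₃ ≈ 61.3 L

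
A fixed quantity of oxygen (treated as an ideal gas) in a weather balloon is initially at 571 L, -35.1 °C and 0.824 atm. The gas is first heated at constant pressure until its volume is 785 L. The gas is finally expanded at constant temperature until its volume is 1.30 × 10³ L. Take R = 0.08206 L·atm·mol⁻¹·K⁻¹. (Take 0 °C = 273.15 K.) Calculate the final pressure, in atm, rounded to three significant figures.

P₃ ≈ 0.498 atm

Convert: T₁ = 238.0 K.
Isobaric, so V/T is constant: P₂ = P₁; T₂ = T₁·(V₂/V₁) = 327.3 K.
Isothermal, so P V is constant: T₃ = T₂; P₃ = P₂·(V₂/V₃) = 0.4976 atm.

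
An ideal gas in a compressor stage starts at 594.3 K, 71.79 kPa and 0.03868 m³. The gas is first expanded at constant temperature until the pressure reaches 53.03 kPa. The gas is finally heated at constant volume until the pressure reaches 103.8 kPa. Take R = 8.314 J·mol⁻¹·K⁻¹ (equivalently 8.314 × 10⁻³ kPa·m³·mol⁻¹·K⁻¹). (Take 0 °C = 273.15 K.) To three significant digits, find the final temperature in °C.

T constant ⇒ Boyle's law P V = const: T₂ = T₁; V₂ = V₁·(P₁/P₂) = 0.05236 m³.
V constant ⇒ P ∝ T: V₃ = V₂; T₃ = T₂·(P₃/P₂) = 1163 K.

T₃ ≈ 890 °C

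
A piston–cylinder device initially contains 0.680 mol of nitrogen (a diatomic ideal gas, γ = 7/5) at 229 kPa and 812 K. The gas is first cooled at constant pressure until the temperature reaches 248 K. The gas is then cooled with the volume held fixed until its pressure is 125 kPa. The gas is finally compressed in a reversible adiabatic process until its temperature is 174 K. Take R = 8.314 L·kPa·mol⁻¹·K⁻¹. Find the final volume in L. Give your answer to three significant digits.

V₄ ≈ 3.27 L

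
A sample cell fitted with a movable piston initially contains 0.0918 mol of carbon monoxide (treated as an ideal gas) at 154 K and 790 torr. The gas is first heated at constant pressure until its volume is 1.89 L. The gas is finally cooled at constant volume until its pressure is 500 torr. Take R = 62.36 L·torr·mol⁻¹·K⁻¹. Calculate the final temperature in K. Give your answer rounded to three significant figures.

From PV = nRT: V₁ = nRT₁/P₁ = 1.116 L.
P constant ⇒ V ∝ T: P₂ = P₁; T₂ = T₁·(V₂/V₁) = 260.8 K.
V constant ⇒ P ∝ T: V₃ = V₂; T₃ = T₂·(P₃/P₂) = 165.1 K.

T₃ ≈ 165 K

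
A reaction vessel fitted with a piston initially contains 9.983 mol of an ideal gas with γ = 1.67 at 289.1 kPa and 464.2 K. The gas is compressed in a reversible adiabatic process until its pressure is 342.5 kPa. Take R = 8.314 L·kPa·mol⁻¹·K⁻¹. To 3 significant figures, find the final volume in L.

V₂ ≈ 120 L

From PV = nRT: V₁ = nRT₁/P₁ = 133.3 L.
Reversible adiabatic, γ = 1.67: T₂ = T₁·(P₂/P₁)^((γ−1)/γ) = 496.9 K; V₂ = V₁·(P₁/P₂)^(1/γ) = 120.4 L.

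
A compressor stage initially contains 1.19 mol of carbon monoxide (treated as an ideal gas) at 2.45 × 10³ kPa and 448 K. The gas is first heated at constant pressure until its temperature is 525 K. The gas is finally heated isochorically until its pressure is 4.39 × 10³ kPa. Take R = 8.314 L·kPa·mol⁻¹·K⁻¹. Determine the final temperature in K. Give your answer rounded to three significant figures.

T₃ ≈ 941 K

From PV = nRT: V₁ = nRT₁/P₁ = 1.809 L.
P constant ⇒ V ∝ T: P₂ = P₁; V₂ = V₁·(T₂/T₁) = 2.120 L.
Isochoric, so P/T is constant: V₃ = V₂; T₃ = T₂·(P₃/P₂) = 940.7 K.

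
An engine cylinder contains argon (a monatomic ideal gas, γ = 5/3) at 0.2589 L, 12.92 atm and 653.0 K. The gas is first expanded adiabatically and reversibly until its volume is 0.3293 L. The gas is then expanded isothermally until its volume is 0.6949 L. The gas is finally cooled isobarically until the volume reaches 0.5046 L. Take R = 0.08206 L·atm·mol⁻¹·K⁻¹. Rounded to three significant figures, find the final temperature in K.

Reversible adiabatic, γ = 5/3: T₂ = T₁·(V₁/V₂)^(γ−1) = 556.3 K; P₂ = P₁·(V₁/V₂)^γ = 8.653 atm.
Isothermal, so P V is constant: T₃ = T₂; P₃ = P₂·(V₂/V₃) = 4.100 atm.
Isobaric, so V/T is constant: P₄ = P₃; T₄ = T₃·(V₄/V₃) = 403.9 K.

T₄ ≈ 404 K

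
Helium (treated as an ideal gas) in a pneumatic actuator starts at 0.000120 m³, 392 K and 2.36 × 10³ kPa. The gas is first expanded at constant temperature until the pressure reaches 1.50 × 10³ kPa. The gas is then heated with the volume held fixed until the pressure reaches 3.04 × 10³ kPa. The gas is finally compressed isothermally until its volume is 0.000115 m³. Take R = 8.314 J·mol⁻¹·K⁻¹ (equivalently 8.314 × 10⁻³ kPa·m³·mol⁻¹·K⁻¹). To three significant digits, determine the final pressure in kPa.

P₄ ≈ 4.99e+03 kPa

T constant ⇒ Boyle's law P V = const: T₂ = T₁; V₂ = V₁·(P₁/P₂) = 0.0001888 m³.
Isochoric, so P/T is constant: V₃ = V₂; T₃ = T₂·(P₃/P₂) = 794.5 K.
T constant ⇒ Boyle's law P V = const: T₄ = T₃; P₄ = P₃·(V₃/V₄) = 4991 kPa.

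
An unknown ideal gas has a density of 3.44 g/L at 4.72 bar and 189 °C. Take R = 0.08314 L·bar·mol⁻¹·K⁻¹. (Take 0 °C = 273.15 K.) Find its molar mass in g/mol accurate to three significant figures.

M ≈ 28.0 g/mol

ρ = PM/(RT) ⇒ M = ρRT/P = (3.44 × 0.08314 × 462.1) / 4.72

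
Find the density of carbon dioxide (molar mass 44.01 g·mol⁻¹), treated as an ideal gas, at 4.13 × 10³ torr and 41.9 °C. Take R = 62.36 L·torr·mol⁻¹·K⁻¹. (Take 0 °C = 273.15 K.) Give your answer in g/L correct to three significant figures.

ρ ≈ 9.25 g/L

ρ = PM/(RT) = (4.13e+03 × 44.01) / (62.36 × 315.0)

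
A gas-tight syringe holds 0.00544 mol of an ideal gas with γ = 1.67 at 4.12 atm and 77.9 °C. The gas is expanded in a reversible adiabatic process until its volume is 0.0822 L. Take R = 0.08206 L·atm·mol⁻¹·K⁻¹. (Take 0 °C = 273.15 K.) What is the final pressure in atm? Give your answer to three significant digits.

P₂ ≈ 1.14 atm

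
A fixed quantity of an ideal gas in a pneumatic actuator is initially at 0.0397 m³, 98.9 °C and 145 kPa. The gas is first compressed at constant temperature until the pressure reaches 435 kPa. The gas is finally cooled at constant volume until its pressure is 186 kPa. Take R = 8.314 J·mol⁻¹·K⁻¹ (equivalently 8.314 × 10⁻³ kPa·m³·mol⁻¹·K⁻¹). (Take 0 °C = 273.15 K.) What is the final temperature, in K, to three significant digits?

T₃ ≈ 159 K

Convert: T₁ = 372.0 K.
Isothermal, so P V is constant: T₂ = T₁; V₂ = V₁·(P₁/P₂) = 0.01323 m³.
Isochoric, so P/T is constant: V₃ = V₂; T₃ = T₂·(P₃/P₂) = 159.1 K.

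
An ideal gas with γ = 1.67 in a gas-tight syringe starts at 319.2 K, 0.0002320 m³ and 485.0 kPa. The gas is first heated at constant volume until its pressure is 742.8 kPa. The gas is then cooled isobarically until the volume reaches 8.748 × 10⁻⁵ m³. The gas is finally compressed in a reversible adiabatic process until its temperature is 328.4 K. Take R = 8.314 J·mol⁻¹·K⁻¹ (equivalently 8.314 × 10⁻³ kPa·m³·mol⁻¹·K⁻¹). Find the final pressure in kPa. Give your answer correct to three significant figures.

P₄ ≈ 3.13e+03 kPa

Isochoric, so P/T is constant: V₂ = V₁; T₂ = T₁·(P₂/P₁) = 488.9 K.
Isobaric, so V/T is constant: P₃ = P₂; T₃ = T₂·(V₃/V₂) = 184.3 K.
Adiabatic (γ = 1.67), T V^(γ−1) and P V^γ constant: P₄ = P₃·(T₄/T₃)^(γ/(γ−1)) = 3133 kPa; V₄ = V₃·(T₃/T₄)^(1/(γ−1)) = 3.695e-05 m³.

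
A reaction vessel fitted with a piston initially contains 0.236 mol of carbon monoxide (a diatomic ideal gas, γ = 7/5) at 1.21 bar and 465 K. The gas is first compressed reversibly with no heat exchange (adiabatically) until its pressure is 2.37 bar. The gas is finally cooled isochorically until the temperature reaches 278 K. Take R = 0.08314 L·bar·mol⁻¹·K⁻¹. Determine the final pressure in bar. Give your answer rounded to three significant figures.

P₃ ≈ 1.17 bar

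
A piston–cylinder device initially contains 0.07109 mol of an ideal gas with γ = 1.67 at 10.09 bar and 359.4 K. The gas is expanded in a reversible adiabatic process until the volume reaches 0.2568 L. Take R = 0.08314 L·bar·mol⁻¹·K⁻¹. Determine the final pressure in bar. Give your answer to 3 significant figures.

From PV = nRT: V₁ = nRT₁/P₁ = 0.2105 L.
Adiabatic (γ = 1.67), T V^(γ−1) and P V^γ constant: T₂ = T₁·(V₁/V₂)^(γ−1) = 314.6 K; P₂ = P₁·(V₁/V₂)^γ = 7.241 bar.

P₂ ≈ 7.24 bar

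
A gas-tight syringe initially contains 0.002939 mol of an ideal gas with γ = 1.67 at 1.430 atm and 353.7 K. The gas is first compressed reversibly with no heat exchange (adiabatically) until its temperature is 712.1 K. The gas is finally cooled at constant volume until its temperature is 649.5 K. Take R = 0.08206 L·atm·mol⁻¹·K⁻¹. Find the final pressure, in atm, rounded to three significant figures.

P₃ ≈ 7.46 atm

From PV = nRT: V₁ = nRT₁/P₁ = 0.05965 L.
Adiabatic (γ = 1.67), T V^(γ−1) and P V^γ constant: P₂ = P₁·(T₂/T₁)^(γ/(γ−1)) = 8.181 atm; V₂ = V₁·(T₁/T₂)^(1/(γ−1)) = 0.02099 L.
V constant ⇒ P ∝ T: V₃ = V₂; P₃ = P₂·(T₃/T₂) = 7.462 atm.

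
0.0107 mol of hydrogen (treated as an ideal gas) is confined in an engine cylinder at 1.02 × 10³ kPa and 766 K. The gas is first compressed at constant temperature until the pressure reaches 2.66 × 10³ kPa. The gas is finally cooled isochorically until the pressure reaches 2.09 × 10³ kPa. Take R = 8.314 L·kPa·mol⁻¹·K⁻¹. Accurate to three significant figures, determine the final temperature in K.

T₃ ≈ 602 K

From PV = nRT: V₁ = nRT₁/P₁ = 0.06681 L.
T constant ⇒ Boyle's law P V = const: T₂ = T₁; V₂ = V₁·(P₁/P₂) = 0.02562 L.
Isochoric, so P/T is constant: V₃ = V₂; T₃ = T₂·(P₃/P₂) = 601.9 K.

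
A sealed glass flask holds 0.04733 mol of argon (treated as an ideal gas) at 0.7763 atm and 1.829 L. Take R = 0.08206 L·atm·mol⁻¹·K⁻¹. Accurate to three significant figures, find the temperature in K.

T ≈ 366 K

PV = nRT ⇒ T = PV/(nR) = (0.7763 × 1.829) / (0.04733 × 0.08206)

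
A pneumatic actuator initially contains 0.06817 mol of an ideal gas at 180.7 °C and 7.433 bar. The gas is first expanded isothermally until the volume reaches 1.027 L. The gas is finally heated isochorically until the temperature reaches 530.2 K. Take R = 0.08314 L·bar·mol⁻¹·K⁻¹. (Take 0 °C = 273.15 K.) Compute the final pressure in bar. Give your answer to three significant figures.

P₃ ≈ 2.93 bar

Convert: T₁ = 453.8 K.
From PV = nRT: V₁ = nRT₁/P₁ = 0.3461 L.
T constant ⇒ Boyle's law P V = const: T₂ = T₁; P₂ = P₁·(V₁/V₂) = 2.505 bar.
V constant ⇒ P ∝ T: V₃ = V₂; P₃ = P₂·(T₃/T₂) = 2.926 bar.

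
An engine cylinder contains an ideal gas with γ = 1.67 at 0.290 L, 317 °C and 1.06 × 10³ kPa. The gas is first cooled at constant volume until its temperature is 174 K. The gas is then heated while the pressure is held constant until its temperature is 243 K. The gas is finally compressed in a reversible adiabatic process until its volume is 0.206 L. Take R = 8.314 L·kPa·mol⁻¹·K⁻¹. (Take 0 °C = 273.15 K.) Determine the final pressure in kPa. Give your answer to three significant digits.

P₄ ≈ 966 kPa

Convert: T₁ = 590.1 K.
V constant ⇒ P ∝ T: V₂ = V₁; P₂ = P₁·(T₂/T₁) = 312.5 kPa.
P constant ⇒ V ∝ T: P₃ = P₂; V₃ = V₂·(T₃/T₂) = 0.4050 L.
Reversible adiabatic, γ = 1.67: T₄ = T₃·(V₃/V₄)^(γ−1) = 382.2 K; P₄ = P₃·(V₃/V₄)^γ = 966.5 kPa.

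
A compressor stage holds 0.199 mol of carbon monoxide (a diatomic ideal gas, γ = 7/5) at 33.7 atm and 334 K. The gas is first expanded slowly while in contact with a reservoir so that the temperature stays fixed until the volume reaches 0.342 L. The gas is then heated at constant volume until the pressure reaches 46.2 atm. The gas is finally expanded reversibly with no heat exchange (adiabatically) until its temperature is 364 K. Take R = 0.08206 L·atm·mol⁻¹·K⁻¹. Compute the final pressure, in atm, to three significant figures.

P₄ ≈ 1.51 atm

From PV = nRT: V₁ = nRT₁/P₁ = 0.1618 L.
T constant ⇒ Boyle's law P V = const: T₂ = T₁; P₂ = P₁·(V₁/V₂) = 15.95 atm.
Isochoric, so P/T is constant: V₃ = V₂; T₃ = T₂·(P₃/P₂) = 967.6 K.
Reversible adiabatic, γ = 7/5: P₄ = P₃·(T₄/T₃)^(γ/(γ−1)) = 1.509 atm; V₄ = V₃·(T₃/T₄)^(1/(γ−1)) = 3.940 L.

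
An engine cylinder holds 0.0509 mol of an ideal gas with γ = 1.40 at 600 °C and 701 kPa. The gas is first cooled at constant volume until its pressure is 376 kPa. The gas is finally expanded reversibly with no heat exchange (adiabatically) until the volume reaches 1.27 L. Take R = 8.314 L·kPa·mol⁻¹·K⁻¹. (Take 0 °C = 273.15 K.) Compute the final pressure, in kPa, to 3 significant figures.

Convert: T₁ = 873.1 K.
From PV = nRT: V₁ = nRT₁/P₁ = 0.5271 L.
V constant ⇒ P ∝ T: V₂ = V₁; T₂ = T₁·(P₂/P₁) = 468.3 K.
Adiabatic (γ = 1.40), T V^(γ−1) and P V^γ constant: T₃ = T₂·(V₂/V₃)^(γ−1) = 329.5 K; P₃ = P₂·(V₂/V₃)^γ = 109.8 kPa.

P₃ ≈ 110 kPa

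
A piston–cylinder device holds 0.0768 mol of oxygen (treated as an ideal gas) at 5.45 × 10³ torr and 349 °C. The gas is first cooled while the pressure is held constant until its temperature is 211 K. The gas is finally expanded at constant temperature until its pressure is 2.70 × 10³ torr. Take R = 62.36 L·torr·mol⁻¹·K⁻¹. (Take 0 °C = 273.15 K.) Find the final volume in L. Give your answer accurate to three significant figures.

Convert: T₁ = 622.1 K.
From PV = nRT: V₁ = nRT₁/P₁ = 0.5467 L.
P constant ⇒ V ∝ T: P₂ = P₁; V₂ = V₁·(T₂/T₁) = 0.1854 L.
T constant ⇒ Boyle's law P V = const: T₃ = T₂; V₃ = V₂·(P₂/P₃) = 0.3743 L.

V₃ ≈ 0.374 L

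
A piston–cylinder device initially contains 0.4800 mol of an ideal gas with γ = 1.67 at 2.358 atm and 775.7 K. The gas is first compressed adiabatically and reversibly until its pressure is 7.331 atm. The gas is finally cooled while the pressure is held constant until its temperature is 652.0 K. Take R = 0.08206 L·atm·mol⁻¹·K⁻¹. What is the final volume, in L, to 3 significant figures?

From PV = nRT: V₁ = nRT₁/P₁ = 12.96 L.
Reversible adiabatic, γ = 1.67: T₂ = T₁·(P₂/P₁)^((γ−1)/γ) = 1223 K; V₂ = V₁·(P₁/P₂)^(1/γ) = 6.570 L.
P constant ⇒ V ∝ T: P₃ = P₂; V₃ = V₂·(T₃/T₂) = 3.503 L.

V₃ ≈ 3.50 L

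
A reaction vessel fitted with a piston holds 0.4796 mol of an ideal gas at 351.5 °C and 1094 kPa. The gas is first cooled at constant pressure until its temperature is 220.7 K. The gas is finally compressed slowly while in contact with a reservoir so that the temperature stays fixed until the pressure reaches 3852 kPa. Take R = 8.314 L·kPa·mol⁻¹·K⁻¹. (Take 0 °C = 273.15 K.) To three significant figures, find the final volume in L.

V₃ ≈ 0.228 L

Convert: T₁ = 624.6 K.
From PV = nRT: V₁ = nRT₁/P₁ = 2.277 L.
Isobaric, so V/T is constant: P₂ = P₁; V₂ = V₁·(T₂/T₁) = 0.8044 L.
T constant ⇒ Boyle's law P V = const: T₃ = T₂; V₃ = V₂·(P₂/P₃) = 0.2285 L.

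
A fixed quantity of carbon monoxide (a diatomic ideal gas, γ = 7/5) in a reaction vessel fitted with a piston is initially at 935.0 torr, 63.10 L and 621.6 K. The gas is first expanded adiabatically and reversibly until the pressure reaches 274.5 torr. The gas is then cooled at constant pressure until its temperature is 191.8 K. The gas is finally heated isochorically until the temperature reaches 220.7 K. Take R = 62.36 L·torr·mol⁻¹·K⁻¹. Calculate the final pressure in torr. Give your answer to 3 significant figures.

P₄ ≈ 316 torr

Reversible adiabatic, γ = 7/5: T₂ = T₁·(P₂/P₁)^((γ−1)/γ) = 438.0 K; V₂ = V₁·(P₁/P₂)^(1/γ) = 151.4 L.
Isobaric, so V/T is constant: P₃ = P₂; V₃ = V₂·(T₃/T₂) = 66.32 L.
V constant ⇒ P ∝ T: V₄ = V₃; P₄ = P₃·(T₄/T₃) = 315.9 torr.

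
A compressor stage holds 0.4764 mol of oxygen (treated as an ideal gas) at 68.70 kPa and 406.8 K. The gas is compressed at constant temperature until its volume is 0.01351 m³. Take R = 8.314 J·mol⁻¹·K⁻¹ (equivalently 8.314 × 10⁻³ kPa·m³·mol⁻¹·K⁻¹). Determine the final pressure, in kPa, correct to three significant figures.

From PV = nRT: V₁ = nRT₁/P₁ = 0.02345 m³.
T constant ⇒ Boyle's law P V = const: T₂ = T₁; P₂ = P₁·(V₁/V₂) = 119.3 kPa.

P₂ ≈ 119 kPa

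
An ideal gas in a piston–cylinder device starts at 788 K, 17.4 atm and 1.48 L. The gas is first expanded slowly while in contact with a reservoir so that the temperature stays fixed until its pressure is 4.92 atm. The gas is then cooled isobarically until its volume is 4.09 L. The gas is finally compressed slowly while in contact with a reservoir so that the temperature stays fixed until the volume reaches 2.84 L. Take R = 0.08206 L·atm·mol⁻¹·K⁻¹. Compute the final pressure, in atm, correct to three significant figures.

T constant ⇒ Boyle's law P V = const: T₂ = T₁; V₂ = V₁·(P₁/P₂) = 5.234 L.
P constant ⇒ V ∝ T: P₃ = P₂; T₃ = T₂·(V₃/V₂) = 615.7 K.
Isothermal, so P V is constant: T₄ = T₃; P₄ = P₃·(V₃/V₄) = 7.085 atm.

P₄ ≈ 7.09 atm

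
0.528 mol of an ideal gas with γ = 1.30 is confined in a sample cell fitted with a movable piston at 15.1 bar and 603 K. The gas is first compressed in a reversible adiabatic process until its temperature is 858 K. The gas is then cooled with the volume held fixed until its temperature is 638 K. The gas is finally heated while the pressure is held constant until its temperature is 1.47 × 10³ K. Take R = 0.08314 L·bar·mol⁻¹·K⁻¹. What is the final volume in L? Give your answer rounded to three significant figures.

V₄ ≈ 1.25 L

From PV = nRT: V₁ = nRT₁/P₁ = 1.753 L.
Reversible adiabatic, γ = 1.30: P₂ = P₁·(T₂/T₁)^(γ/(γ−1)) = 69.62 bar; V₂ = V₁·(T₁/T₂)^(1/(γ−1)) = 0.5410 L.
V constant ⇒ P ∝ T: V₃ = V₂; P₃ = P₂·(T₃/T₂) = 51.77 bar.
P constant ⇒ V ∝ T: P₄ = P₃; V₄ = V₃·(T₄/T₃) = 1.247 L.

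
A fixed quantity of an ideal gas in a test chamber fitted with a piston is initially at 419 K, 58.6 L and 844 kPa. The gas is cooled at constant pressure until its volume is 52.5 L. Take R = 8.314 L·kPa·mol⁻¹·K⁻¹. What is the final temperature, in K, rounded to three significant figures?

T₂ ≈ 375 K

Isobaric, so V/T is constant: P₂ = P₁; T₂ = T₁·(V₂/V₁) = 375.4 K.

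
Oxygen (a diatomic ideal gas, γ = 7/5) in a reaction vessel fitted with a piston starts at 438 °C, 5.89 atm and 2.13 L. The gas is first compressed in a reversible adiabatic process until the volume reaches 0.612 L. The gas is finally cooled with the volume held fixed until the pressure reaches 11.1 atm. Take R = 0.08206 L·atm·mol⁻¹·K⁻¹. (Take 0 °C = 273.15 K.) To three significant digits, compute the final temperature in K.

Convert: T₁ = 711.1 K.
Reversible adiabatic, γ = 7/5: T₂ = T₁·(V₁/V₂)^(γ−1) = 1171 K; P₂ = P₁·(V₁/V₂)^γ = 33.76 atm.
V constant ⇒ P ∝ T: V₃ = V₂; T₃ = T₂·(P₃/P₂) = 385.1 K.

T₃ ≈ 385 K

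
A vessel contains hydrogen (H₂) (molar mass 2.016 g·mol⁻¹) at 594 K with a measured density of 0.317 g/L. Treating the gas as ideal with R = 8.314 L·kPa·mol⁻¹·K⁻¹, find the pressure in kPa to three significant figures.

P ≈ 777 kPa

ρ = PM/(RT) ⇒ P = ρRT/M = (0.317 × 8.314 × 594.0) / 2.016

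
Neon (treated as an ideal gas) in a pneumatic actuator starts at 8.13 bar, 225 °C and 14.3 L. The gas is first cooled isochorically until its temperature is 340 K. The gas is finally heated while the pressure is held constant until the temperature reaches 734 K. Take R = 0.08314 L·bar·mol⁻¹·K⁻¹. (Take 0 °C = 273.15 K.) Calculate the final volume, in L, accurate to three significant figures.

Convert: T₁ = 498.1 K.
Isochoric, so P/T is constant: V₂ = V₁; P₂ = P₁·(T₂/T₁) = 5.549 bar.
P constant ⇒ V ∝ T: P₃ = P₂; V₃ = V₂·(T₃/T₂) = 30.87 L.

V₃ ≈ 30.9 L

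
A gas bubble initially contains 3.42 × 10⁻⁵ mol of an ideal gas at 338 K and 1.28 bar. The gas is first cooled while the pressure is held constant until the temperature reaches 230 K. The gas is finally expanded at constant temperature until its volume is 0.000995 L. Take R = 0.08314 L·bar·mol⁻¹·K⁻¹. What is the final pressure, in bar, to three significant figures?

P₃ ≈ 0.657 bar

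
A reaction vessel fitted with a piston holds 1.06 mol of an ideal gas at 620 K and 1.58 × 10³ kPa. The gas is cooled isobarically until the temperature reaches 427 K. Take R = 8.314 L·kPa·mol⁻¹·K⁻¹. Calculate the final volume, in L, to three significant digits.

V₂ ≈ 2.38 L

From PV = nRT: V₁ = nRT₁/P₁ = 3.458 L.
Isobaric, so V/T is constant: P₂ = P₁; V₂ = V₁·(T₂/T₁) = 2.382 L.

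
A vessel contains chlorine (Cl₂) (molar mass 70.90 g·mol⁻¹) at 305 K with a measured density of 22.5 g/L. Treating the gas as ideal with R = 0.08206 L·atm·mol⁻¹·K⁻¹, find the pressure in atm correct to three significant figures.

P ≈ 7.94 atm

ρ = PM/(RT) ⇒ P = ρRT/M = (22.5 × 0.08206 × 305.0) / 70.90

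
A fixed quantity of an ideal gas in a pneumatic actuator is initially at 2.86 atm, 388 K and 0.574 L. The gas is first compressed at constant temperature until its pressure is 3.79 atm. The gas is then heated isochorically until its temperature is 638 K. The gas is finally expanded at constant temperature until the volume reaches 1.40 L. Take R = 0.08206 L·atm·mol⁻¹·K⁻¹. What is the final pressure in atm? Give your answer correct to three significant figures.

T constant ⇒ Boyle's law P V = const: T₂ = T₁; V₂ = V₁·(P₁/P₂) = 0.4332 L.
Isochoric, so P/T is constant: V₃ = V₂; P₃ = P₂·(T₃/T₂) = 6.232 atm.
T constant ⇒ Boyle's law P V = const: T₄ = T₃; P₄ = P₃·(V₃/V₄) = 1.928 atm.

P₄ ≈ 1.93 atm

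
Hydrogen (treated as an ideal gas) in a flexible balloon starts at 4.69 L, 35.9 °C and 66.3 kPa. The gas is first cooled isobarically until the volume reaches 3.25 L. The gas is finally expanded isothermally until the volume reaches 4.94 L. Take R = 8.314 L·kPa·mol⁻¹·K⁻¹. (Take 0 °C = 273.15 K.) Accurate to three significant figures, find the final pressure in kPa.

P₃ ≈ 43.6 kPa

Convert: T₁ = 309.0 K.
Isobaric, so V/T is constant: P₂ = P₁; T₂ = T₁·(V₂/V₁) = 214.2 K.
T constant ⇒ Boyle's law P V = const: T₃ = T₂; P₃ = P₂·(V₂/V₃) = 43.62 kPa.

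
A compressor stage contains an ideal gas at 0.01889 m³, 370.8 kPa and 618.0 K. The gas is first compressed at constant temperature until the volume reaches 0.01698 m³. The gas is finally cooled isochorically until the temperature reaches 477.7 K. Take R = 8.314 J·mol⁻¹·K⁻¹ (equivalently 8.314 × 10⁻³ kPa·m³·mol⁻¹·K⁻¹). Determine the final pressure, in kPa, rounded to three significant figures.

T constant ⇒ Boyle's law P V = const: T₂ = T₁; P₂ = P₁·(V₁/V₂) = 412.5 kPa.
Isochoric, so P/T is constant: V₃ = V₂; P₃ = P₂·(T₃/T₂) = 318.9 kPa.

P₃ ≈ 319 kPa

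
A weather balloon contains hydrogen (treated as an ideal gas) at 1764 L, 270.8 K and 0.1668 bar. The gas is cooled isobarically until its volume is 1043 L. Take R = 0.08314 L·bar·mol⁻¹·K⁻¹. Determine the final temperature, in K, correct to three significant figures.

T₂ ≈ 160 K

Isobaric, so V/T is constant: P₂ = P₁; T₂ = T₁·(V₂/V₁) = 160.1 K.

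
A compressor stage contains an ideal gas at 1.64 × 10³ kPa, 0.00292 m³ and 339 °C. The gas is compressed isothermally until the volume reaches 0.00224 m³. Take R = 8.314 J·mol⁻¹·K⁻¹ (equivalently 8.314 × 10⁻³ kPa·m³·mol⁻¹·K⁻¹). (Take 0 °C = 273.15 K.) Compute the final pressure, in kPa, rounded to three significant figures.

P₂ ≈ 2.14e+03 kPa

Convert: T₁ = 612.1 K.
Isothermal, so P V is constant: T₂ = T₁; P₂ = P₁·(V₁/V₂) = 2138 kPa.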